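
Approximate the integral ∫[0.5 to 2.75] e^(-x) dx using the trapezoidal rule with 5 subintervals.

f(x) = e^(-x)
a = 0.5, b = 2.75, n = 5
h = (b - a)/n = 0.450000

Trapezoidal rule: (h/2)[f(x₀) + 2f(x₁) + 2f(x₂) + ... + f(xₙ)]

x_0 = 0.5000, f(x_0) = 0.606531, coefficient = 1
x_1 = 0.9500, f(x_1) = 0.386741, coefficient = 2
x_2 = 1.4000, f(x_2) = 0.246597, coefficient = 2
x_3 = 1.8500, f(x_3) = 0.157237, coefficient = 2
x_4 = 2.3000, f(x_4) = 0.100259, coefficient = 2
x_5 = 2.7500, f(x_5) = 0.063928, coefficient = 1

I ≈ (0.450000/2) × 2.452127 = 0.551728
Exact value: 0.542603
Error: 0.009126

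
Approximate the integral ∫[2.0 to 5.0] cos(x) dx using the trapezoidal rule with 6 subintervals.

f(x) = cos(x)
a = 2.0, b = 5.0, n = 6
h = (b - a)/n = 0.500000

Trapezoidal rule: (h/2)[f(x₀) + 2f(x₁) + 2f(x₂) + ... + f(xₙ)]

x_0 = 2.0000, f(x_0) = -0.416147, coefficient = 1
x_1 = 2.5000, f(x_1) = -0.801144, coefficient = 2
x_2 = 3.0000, f(x_2) = -0.989992, coefficient = 2
x_3 = 3.5000, f(x_3) = -0.936457, coefficient = 2
x_4 = 4.0000, f(x_4) = -0.653644, coefficient = 2
x_5 = 4.5000, f(x_5) = -0.210796, coefficient = 2
x_6 = 5.0000, f(x_6) = 0.283662, coefficient = 1

I ≈ (0.500000/2) × -7.316549 = -1.829137
Exact value: -1.868222
Error: 0.039084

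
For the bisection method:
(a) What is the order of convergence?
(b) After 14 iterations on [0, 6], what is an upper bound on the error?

(a) Bisection has linear (order 1) convergence; the error is halved each step.

(b) Error bound = (b-a)/2^n = (6 - 0)/2^{14}
    = 6/2^{14}

(a) 1 (linear); (b) error ≤ 3.66e-04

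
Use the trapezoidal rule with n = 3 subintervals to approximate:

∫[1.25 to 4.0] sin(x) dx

f(x) = sin(x)
a = 1.25, b = 4.0, n = 3
h = (b - a)/n = 0.916667

Trapezoidal rule: (h/2)[f(x₀) + 2f(x₁) + 2f(x₂) + ... + f(xₙ)]

x_0 = 1.2500, f(x_0) = 0.948985, coefficient = 1
x_1 = 2.1667, f(x_1) = 0.827660, coefficient = 2
x_2 = 3.0833, f(x_2) = 0.058226, coefficient = 2
x_3 = 4.0000, f(x_3) = -0.756802, coefficient = 1

I ≈ (0.916667/2) × 1.963956 = 0.900146
Exact value: 0.968966
Error: 0.068820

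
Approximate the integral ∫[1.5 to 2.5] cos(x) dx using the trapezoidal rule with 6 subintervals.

f(x) = cos(x)
a = 1.5, b = 2.5, n = 6
h = (b - a)/n = 0.166667

Trapezoidal rule: (h/2)[f(x₀) + 2f(x₁) + 2f(x₂) + ... + f(xₙ)]

x_0 = 1.5000, f(x_0) = 0.070737, coefficient = 1
x_1 = 1.6667, f(x_1) = -0.095724, coefficient = 2
x_2 = 1.8333, f(x_2) = -0.259531, coefficient = 2
x_3 = 2.0000, f(x_3) = -0.416147, coefficient = 2
x_4 = 2.1667, f(x_4) = -0.561229, coefficient = 2
x_5 = 2.3333, f(x_5) = -0.690758, coefficient = 2
x_6 = 2.5000, f(x_6) = -0.801144, coefficient = 1

I ≈ (0.166667/2) × -4.777185 = -0.398099
Exact value: -0.399023
Error: 0.000924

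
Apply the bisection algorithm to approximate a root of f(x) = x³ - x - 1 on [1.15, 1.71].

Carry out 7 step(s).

f(x) = x³ - x - 1
Initial interval: [1.15, 1.71]

Iteration 1:
  c_1 = (1.150000 + 1.710000)/2 = 1.430000
  f(c_1) = f(1.430000) = 0.494207
  f(a) × f(c) < 0, new interval: [1.150000, 1.430000]
Iteration 2:
  c_2 = (1.150000 + 1.430000)/2 = 1.290000
  f(c_2) = f(1.290000) = -0.143311
  f(a) × f(c) ≥ 0, new interval: [1.290000, 1.430000]
Iteration 3:
  c_3 = (1.290000 + 1.430000)/2 = 1.360000
  f(c_3) = f(1.360000) = 0.155456
  f(a) × f(c) < 0, new interval: [1.290000, 1.360000]
Iteration 4:
  c_4 = (1.290000 + 1.360000)/2 = 1.325000
  f(c_4) = f(1.325000) = 0.001203
  f(a) × f(c) < 0, new interval: [1.290000, 1.325000]
Iteration 5:
  c_5 = (1.290000 + 1.325000)/2 = 1.307500
  f(c_5) = f(1.307500) = -0.072255
  f(a) × f(c) ≥ 0, new interval: [1.307500, 1.325000]
Iteration 6:
  c_6 = (1.307500 + 1.325000)/2 = 1.316250
  f(c_6) = f(1.316250) = -0.035828
  f(a) × f(c) ≥ 0, new interval: [1.316250, 1.325000]
Iteration 7:
  c_7 = (1.316250 + 1.325000)/2 = 1.320625
  f(c_7) = f(1.320625) = -0.017388
  f(a) × f(c) ≥ 0, new interval: [1.320625, 1.325000]

After 7 iteration(s), the approximation is c_7 = 1.320625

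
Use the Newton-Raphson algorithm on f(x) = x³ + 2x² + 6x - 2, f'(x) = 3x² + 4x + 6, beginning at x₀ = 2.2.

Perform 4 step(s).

f(x) = x³ + 2x² + 6x - 2
f'(x) = 3x² + 4x + 6
x₀ = 2.2

Newton-Raphson formula: x_{n+1} = x_n - f(x_n)/f'(x_n)

Iteration 1:
  f(2.200000) = 31.528000
  f'(2.200000) = 29.320000
  x_1 = 2.200000 - 31.528000/29.320000 = 1.124693
Iteration 2:
  f(1.124693) = 8.700690
  f'(1.124693) = 14.293575
  x_2 = 1.124693 - 8.700690/14.293575 = 0.515980
Iteration 3:
  f(0.515980) = 1.765720
  f'(0.515980) = 8.862624
  x_3 = 0.515980 - 1.765720/8.862624 = 0.316747
Iteration 4:
  f(0.316747) = 0.132922
  f'(0.316747) = 7.567977
  x_4 = 0.316747 - 0.132922/7.567977 = 0.299184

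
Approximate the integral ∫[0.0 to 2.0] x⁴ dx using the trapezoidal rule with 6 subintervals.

f(x) = x⁴
a = 0.0, b = 2.0, n = 6
h = (b - a)/n = 0.333333

Trapezoidal rule: (h/2)[f(x₀) + 2f(x₁) + 2f(x₂) + ... + f(xₙ)]

x_0 = 0.0000, f(x_0) = 0.000000, coefficient = 1
x_1 = 0.3333, f(x_1) = 0.012346, coefficient = 2
x_2 = 0.6667, f(x_2) = 0.197531, coefficient = 2
x_3 = 1.0000, f(x_3) = 1.000000, coefficient = 2
x_4 = 1.3333, f(x_4) = 3.160494, coefficient = 2
x_5 = 1.6667, f(x_5) = 7.716049, coefficient = 2
x_6 = 2.0000, f(x_6) = 16.000000, coefficient = 1

I ≈ (0.333333/2) × 40.172840 = 6.695473
Exact value: 6.400000
Error: 0.295473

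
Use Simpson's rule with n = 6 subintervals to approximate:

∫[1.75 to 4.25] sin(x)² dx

f(x) = sin(x)²
a = 1.75, b = 4.25, n = 6
h = (b - a)/n = 0.416667

Simpson's rule: (h/3)[f(x₀) + 4f(x₁) + 2f(x₂) + ... + f(xₙ)]

x_0 = 1.7500, f(x_0) = 0.968228, coefficient = 1
x_1 = 2.1667, f(x_1) = 0.685022, coefficient = 4
x_2 = 2.5833, f(x_2) = 0.280593, coefficient = 2
x_3 = 3.0000, f(x_3) = 0.019915, coefficient = 4
x_4 = 3.4167, f(x_4) = 0.073776, coefficient = 2
x_5 = 3.8333, f(x_5) = 0.406889, coefficient = 4
x_6 = 4.2500, f(x_6) = 0.801006, coefficient = 1

I ≈ (0.416667/3) × 6.925277 = 0.961844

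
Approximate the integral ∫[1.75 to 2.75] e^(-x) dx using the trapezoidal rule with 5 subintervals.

f(x) = e^(-x)
a = 1.75, b = 2.75, n = 5
h = (b - a)/n = 0.200000

Trapezoidal rule: (h/2)[f(x₀) + 2f(x₁) + 2f(x₂) + ... + f(xₙ)]

x_0 = 1.7500, f(x_0) = 0.173774, coefficient = 1
x_1 = 1.9500, f(x_1) = 0.142274, coefficient = 2
x_2 = 2.1500, f(x_2) = 0.116484, coefficient = 2
x_3 = 2.3500, f(x_3) = 0.095369, coefficient = 2
x_4 = 2.5500, f(x_4) = 0.078082, coefficient = 2
x_5 = 2.7500, f(x_5) = 0.063928, coefficient = 1

I ≈ (0.200000/2) × 1.102120 = 0.110212
Exact value: 0.109846
Error: 0.000366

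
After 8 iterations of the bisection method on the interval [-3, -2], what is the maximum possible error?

Bisection error bound: |error| ≤ (b-a)/2^n
|error| ≤ (-2 - (-3))/2^8 = 1/2^8
|error| ≤ 0.0039062500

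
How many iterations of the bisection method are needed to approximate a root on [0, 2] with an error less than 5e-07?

We need (b-a)/2^n ≤ 5e-07
(2 - 0)/2^n ≤ 5e-07
2/2^n ≤ 5e-07
2^n ≥ 4000000
n ≥ log₂(4000000) = 21.93
n ≥ 22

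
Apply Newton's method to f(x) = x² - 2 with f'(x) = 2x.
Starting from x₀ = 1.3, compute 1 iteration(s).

f(x) = x² - 2
f'(x) = 2x
x₀ = 1.3

Newton-Raphson formula: x_{n+1} = x_n - f(x_n)/f'(x_n)

Iteration 1:
  f(1.300000) = -0.310000
  f'(1.300000) = 2.600000
  x_1 = 1.300000 - (-0.310000)/2.600000 = 1.419231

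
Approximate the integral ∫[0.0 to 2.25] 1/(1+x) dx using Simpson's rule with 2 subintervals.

f(x) = 1/(1+x)
a = 0.0, b = 2.25, n = 2
h = (b - a)/n = 1.125000

Simpson's rule: (h/3)[f(x₀) + 4f(x₁) + 2f(x₂) + ... + f(xₙ)]

x_0 = 0.0000, f(x_0) = 1.000000, coefficient = 1
x_1 = 1.1250, f(x_1) = 0.470588, coefficient = 4
x_2 = 2.2500, f(x_2) = 0.307692, coefficient = 1

I ≈ (1.125000/3) × 3.190045 = 1.196267
Exact value: 1.178655
Error: 0.017612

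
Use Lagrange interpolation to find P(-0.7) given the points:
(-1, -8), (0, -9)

Lagrange interpolation formula:
P(x) = Σ yᵢ × Lᵢ(x)
where Lᵢ(x) = Π_{j≠i} (x - xⱼ)/(xᵢ - xⱼ)

L_0(-0.7) = (-0.7 - 0)/(-1 - 0) = 0.700000
L_1(-0.7) = (-0.7 - (-1))/(0 - (-1)) = 0.300000

P(-0.7) = (-8)×L_0(-0.7) + (-9)×L_1(-0.7)
P(-0.7) = -8.300000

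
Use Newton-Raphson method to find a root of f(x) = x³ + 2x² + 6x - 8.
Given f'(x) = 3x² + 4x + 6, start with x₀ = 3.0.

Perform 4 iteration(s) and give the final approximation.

f(x) = x³ + 2x² + 6x - 8
f'(x) = 3x² + 4x + 6
x₀ = 3.0

Newton-Raphson formula: x_{n+1} = x_n - f(x_n)/f'(x_n)

Iteration 1:
  f(3.000000) = 55.000000
  f'(3.000000) = 45.000000
  x_1 = 3.000000 - 55.000000/45.000000 = 1.777778
Iteration 2:
  f(1.777778) = 14.606310
  f'(1.777778) = 22.592593
  x_2 = 1.777778 - 14.606310/22.592593 = 1.131269
Iteration 3:
  f(1.131269) = 2.794916
  f'(1.131269) = 14.364384
  x_3 = 1.131269 - 2.794916/14.364384 = 0.936696
Iteration 4:
  f(0.936696) = 0.196835
  f'(0.936696) = 12.378985
  x_4 = 0.936696 - 0.196835/12.378985 = 0.920796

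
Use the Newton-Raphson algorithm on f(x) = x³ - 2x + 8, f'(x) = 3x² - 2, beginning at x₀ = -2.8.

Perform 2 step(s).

f(x) = x³ - 2x + 8
f'(x) = 3x² - 2
x₀ = -2.8

Newton-Raphson formula: x_{n+1} = x_n - f(x_n)/f'(x_n)

Iteration 1:
  f(-2.800000) = -8.352000
  f'(-2.800000) = 21.520000
  x_1 = -2.800000 - (-8.352000)/21.520000 = -2.411896
Iteration 2:
  f(-2.411896) = -1.206790
  f'(-2.411896) = 15.451726
  x_2 = -2.411896 - (-1.206790)/15.451726 = -2.333795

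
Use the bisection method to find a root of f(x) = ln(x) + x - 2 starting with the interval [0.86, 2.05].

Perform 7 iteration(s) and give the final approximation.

f(x) = ln(x) + x - 2
Initial interval: [0.86, 2.05]

Iteration 1:
  c_1 = (0.860000 + 2.050000)/2 = 1.455000
  f(c_1) = f(1.455000) = -0.169994
  f(a) × f(c) ≥ 0, new interval: [1.455000, 2.050000]
Iteration 2:
  c_2 = (1.455000 + 2.050000)/2 = 1.752500
  f(c_2) = f(1.752500) = 0.313543
  f(a) × f(c) < 0, new interval: [1.455000, 1.752500]
Iteration 3:
  c_3 = (1.455000 + 1.752500)/2 = 1.603750
  f(c_3) = f(1.603750) = 0.076095
  f(a) × f(c) < 0, new interval: [1.455000, 1.603750]
Iteration 4:
  c_4 = (1.455000 + 1.603750)/2 = 1.529375
  f(c_4) = f(1.529375) = -0.045766
  f(a) × f(c) ≥ 0, new interval: [1.529375, 1.603750]
Iteration 5:
  c_5 = (1.529375 + 1.603750)/2 = 1.566562
  f(c_5) = f(1.566562) = 0.015446
  f(a) × f(c) < 0, new interval: [1.529375, 1.566562]
Iteration 6:
  c_6 = (1.529375 + 1.566562)/2 = 1.547969
  f(c_6) = f(1.547969) = -0.015088
  f(a) × f(c) ≥ 0, new interval: [1.547969, 1.566562]
Iteration 7:
  c_7 = (1.547969 + 1.566562)/2 = 1.557266
  f(c_7) = f(1.557266) = 0.000197
  f(a) × f(c) < 0, new interval: [1.547969, 1.557266]

After 7 iteration(s), the approximation is c_7 = 1.557266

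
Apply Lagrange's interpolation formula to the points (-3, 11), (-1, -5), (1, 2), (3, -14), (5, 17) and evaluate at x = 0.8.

Lagrange interpolation formula:
P(x) = Σ yᵢ × Lᵢ(x)
where Lᵢ(x) = Π_{j≠i} (x - xⱼ)/(xᵢ - xⱼ)

L_0(0.8) = (0.8 - (-1))/(-3 - (-1)) × (0.8 - 1)/(-3 - 1) × (0.8 - 3)/(-3 - 3) × (0.8 - 5)/(-3 - 5) = -0.008662
L_1(0.8) = (0.8 - (-3))/(-1 - (-3)) × (0.8 - 1)/(-1 - 1) × (0.8 - 3)/(-1 - 3) × (0.8 - 5)/(-1 - 5) = 0.073150
L_2(0.8) = (0.8 - (-3))/(1 - (-3)) × (0.8 - (-1))/(1 - (-1)) × (0.8 - 3)/(1 - 3) × (0.8 - 5)/(1 - 5) = 0.987525
L_3(0.8) = (0.8 - (-3))/(3 - (-3)) × (0.8 - (-1))/(3 - (-1)) × (0.8 - 1)/(3 - 1) × (0.8 - 5)/(3 - 5) = -0.059850
L_4(0.8) = (0.8 - (-3))/(5 - (-3)) × (0.8 - (-1))/(5 - (-1)) × (0.8 - 1)/(5 - 1) × (0.8 - 3)/(5 - 3) = 0.007837

P(0.8) = 11×L_0(0.8) + (-5)×L_1(0.8) + 2×L_2(0.8) + (-14)×L_3(0.8) + 17×L_4(0.8)
P(0.8) = 2.485150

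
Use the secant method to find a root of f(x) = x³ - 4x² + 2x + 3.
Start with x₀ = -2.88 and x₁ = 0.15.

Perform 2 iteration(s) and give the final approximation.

f(x) = x³ - 4x² + 2x + 3
x₀ = -2.88, x₁ = 0.15

Secant formula: x_{n+1} = x_n - f(x_n)(x_n - x_{n-1})/(f(x_n) - f(x_{n-1}))

Iteration 1:
  f(-2.880000) = -59.825472
  f(0.150000) = 3.213375
  x_2 = 0.150000 - 3.213375×(0.150000 - (-2.880000))/(3.213375 - (-59.825472))
       = -0.004453
Iteration 2:
  f(0.150000) = 3.213375
  f(-0.004453) = 2.991015
  x_3 = -0.004453 - 2.991015×(-0.004453 - 0.150000)/(2.991015 - 3.213375)
       = -2.082033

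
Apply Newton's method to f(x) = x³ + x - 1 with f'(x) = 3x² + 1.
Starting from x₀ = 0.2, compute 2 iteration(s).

f(x) = x³ + x - 1
f'(x) = 3x² + 1
x₀ = 0.2

Newton-Raphson formula: x_{n+1} = x_n - f(x_n)/f'(x_n)

Iteration 1:
  f(0.200000) = -0.792000
  f'(0.200000) = 1.120000
  x_1 = 0.200000 - (-0.792000)/1.120000 = 0.907143
Iteration 2:
  f(0.907143) = 0.653638
  f'(0.907143) = 3.468724
  x_2 = 0.907143 - 0.653638/3.468724 = 0.718705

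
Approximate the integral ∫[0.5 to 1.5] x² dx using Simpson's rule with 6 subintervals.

f(x) = x²
a = 0.5, b = 1.5, n = 6
h = (b - a)/n = 0.166667

Simpson's rule: (h/3)[f(x₀) + 4f(x₁) + 2f(x₂) + ... + f(xₙ)]

x_0 = 0.5000, f(x_0) = 0.250000, coefficient = 1
x_1 = 0.6667, f(x_1) = 0.444444, coefficient = 4
x_2 = 0.8333, f(x_2) = 0.694444, coefficient = 2
x_3 = 1.0000, f(x_3) = 1.000000, coefficient = 4
x_4 = 1.1667, f(x_4) = 1.361111, coefficient = 2
x_5 = 1.3333, f(x_5) = 1.777778, coefficient = 4
x_6 = 1.5000, f(x_6) = 2.250000, coefficient = 1

I ≈ (0.166667/3) × 19.500000 = 1.083333
Exact value: 1.083333
Error: 0.000000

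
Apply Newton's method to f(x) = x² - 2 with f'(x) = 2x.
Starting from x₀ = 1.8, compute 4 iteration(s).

f(x) = x² - 2
f'(x) = 2x
x₀ = 1.8

Newton-Raphson formula: x_{n+1} = x_n - f(x_n)/f'(x_n)

Iteration 1:
  f(1.800000) = 1.240000
  f'(1.800000) = 3.600000
  x_1 = 1.800000 - 1.240000/3.600000 = 1.455556
Iteration 2:
  f(1.455556) = 0.118642
  f'(1.455556) = 2.911111
  x_2 = 1.455556 - 0.118642/2.911111 = 1.414801
Iteration 3:
  f(1.414801) = 0.001661
  f'(1.414801) = 2.829601
  x_3 = 1.414801 - 0.001661/2.829601 = 1.414214
Iteration 4:
  f(1.414214) = 0.000000
  f'(1.414214) = 2.828427
  x_4 = 1.414214 - 0.000000/2.828427 = 1.414214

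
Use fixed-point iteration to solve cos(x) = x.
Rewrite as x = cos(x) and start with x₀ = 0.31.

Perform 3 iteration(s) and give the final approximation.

Equation: cos(x) = x
Fixed-point form: x = cos(x)
x₀ = 0.31

x_1 = g(0.310000) = 0.952334
x_2 = g(0.952334) = 0.579783
x_3 = g(0.579783) = 0.836581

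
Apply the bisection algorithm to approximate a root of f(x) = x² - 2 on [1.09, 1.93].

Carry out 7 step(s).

f(x) = x² - 2
Initial interval: [1.09, 1.93]

Iteration 1:
  c_1 = (1.090000 + 1.930000)/2 = 1.510000
  f(c_1) = f(1.510000) = 0.280100
  f(a) × f(c) < 0, new interval: [1.090000, 1.510000]
Iteration 2:
  c_2 = (1.090000 + 1.510000)/2 = 1.300000
  f(c_2) = f(1.300000) = -0.310000
  f(a) × f(c) ≥ 0, new interval: [1.300000, 1.510000]
Iteration 3:
  c_3 = (1.300000 + 1.510000)/2 = 1.405000
  f(c_3) = f(1.405000) = -0.025975
  f(a) × f(c) ≥ 0, new interval: [1.405000, 1.510000]
Iteration 4:
  c_4 = (1.405000 + 1.510000)/2 = 1.457500
  f(c_4) = f(1.457500) = 0.124306
  f(a) × f(c) < 0, new interval: [1.405000, 1.457500]
Iteration 5:
  c_5 = (1.405000 + 1.457500)/2 = 1.431250
  f(c_5) = f(1.431250) = 0.048477
  f(a) × f(c) < 0, new interval: [1.405000, 1.431250]
Iteration 6:
  c_6 = (1.405000 + 1.431250)/2 = 1.418125
  f(c_6) = f(1.418125) = 0.011079
  f(a) × f(c) < 0, new interval: [1.405000, 1.418125]
Iteration 7:
  c_7 = (1.405000 + 1.418125)/2 = 1.411563
  f(c_7) = f(1.411563) = -0.007491
  f(a) × f(c) ≥ 0, new interval: [1.411563, 1.418125]

After 7 iteration(s), the approximation is c_7 = 1.411563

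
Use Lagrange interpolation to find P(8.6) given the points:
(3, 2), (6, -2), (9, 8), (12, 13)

Lagrange interpolation formula:
P(x) = Σ yᵢ × Lᵢ(x)
where Lᵢ(x) = Π_{j≠i} (x - xⱼ)/(xᵢ - xⱼ)

L_0(8.6) = (8.6 - 6)/(3 - 6) × (8.6 - 9)/(3 - 9) × (8.6 - 12)/(3 - 12) = -0.021827
L_1(8.6) = (8.6 - 3)/(6 - 3) × (8.6 - 9)/(6 - 9) × (8.6 - 12)/(6 - 12) = 0.141037
L_2(8.6) = (8.6 - 3)/(9 - 3) × (8.6 - 6)/(9 - 6) × (8.6 - 12)/(9 - 12) = 0.916741
L_3(8.6) = (8.6 - 3)/(12 - 3) × (8.6 - 6)/(12 - 6) × (8.6 - 9)/(12 - 9) = -0.035951

P(8.6) = 2×L_0(8.6) + (-2)×L_1(8.6) + 8×L_2(8.6) + 13×L_3(8.6)
P(8.6) = 6.540840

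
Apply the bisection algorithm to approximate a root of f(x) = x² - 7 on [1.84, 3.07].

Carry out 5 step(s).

f(x) = x² - 7
Initial interval: [1.84, 3.07]

Iteration 1:
  c_1 = (1.840000 + 3.070000)/2 = 2.455000
  f(c_1) = f(2.455000) = -0.972975
  f(a) × f(c) ≥ 0, new interval: [2.455000, 3.070000]
Iteration 2:
  c_2 = (2.455000 + 3.070000)/2 = 2.762500
  f(c_2) = f(2.762500) = 0.631406
  f(a) × f(c) < 0, new interval: [2.455000, 2.762500]
Iteration 3:
  c_3 = (2.455000 + 2.762500)/2 = 2.608750
  f(c_3) = f(2.608750) = -0.194423
  f(a) × f(c) ≥ 0, new interval: [2.608750, 2.762500]
Iteration 4:
  c_4 = (2.608750 + 2.762500)/2 = 2.685625
  f(c_4) = f(2.685625) = 0.212582
  f(a) × f(c) < 0, new interval: [2.608750, 2.685625]
Iteration 5:
  c_5 = (2.608750 + 2.685625)/2 = 2.647188
  f(c_5) = f(2.647188) = 0.007602
  f(a) × f(c) < 0, new interval: [2.608750, 2.647188]

After 5 iteration(s), the approximation is c_5 = 2.647188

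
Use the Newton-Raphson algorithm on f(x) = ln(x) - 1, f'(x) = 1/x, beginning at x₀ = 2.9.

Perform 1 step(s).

f(x) = ln(x) - 1
f'(x) = 1/x
x₀ = 2.9

Newton-Raphson formula: x_{n+1} = x_n - f(x_n)/f'(x_n)

Iteration 1:
  f(2.900000) = 0.064711
  f'(2.900000) = 0.344828
  x_1 = 2.900000 - 0.064711/0.344828 = 2.712339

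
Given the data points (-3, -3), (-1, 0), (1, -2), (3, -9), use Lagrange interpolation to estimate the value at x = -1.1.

Lagrange interpolation formula:
P(x) = Σ yᵢ × Lᵢ(x)
where Lᵢ(x) = Π_{j≠i} (x - xⱼ)/(xᵢ - xⱼ)

L_0(-1.1) = (-1.1 - (-1))/(-3 - (-1)) × (-1.1 - 1)/(-3 - 1) × (-1.1 - 3)/(-3 - 3) = 0.017938
L_1(-1.1) = (-1.1 - (-3))/(-1 - (-3)) × (-1.1 - 1)/(-1 - 1) × (-1.1 - 3)/(-1 - 3) = 1.022437
L_2(-1.1) = (-1.1 - (-3))/(1 - (-3)) × (-1.1 - (-1))/(1 - (-1)) × (-1.1 - 3)/(1 - 3) = -0.048688
L_3(-1.1) = (-1.1 - (-3))/(3 - (-3)) × (-1.1 - (-1))/(3 - (-1)) × (-1.1 - 1)/(3 - 1) = 0.008313

P(-1.1) = (-3)×L_0(-1.1) + 0×L_1(-1.1) + (-2)×L_2(-1.1) + (-9)×L_3(-1.1)
P(-1.1) = -0.031250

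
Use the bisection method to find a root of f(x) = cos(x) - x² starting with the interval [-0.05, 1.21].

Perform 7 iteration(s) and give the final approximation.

f(x) = cos(x) - x²
Initial interval: [-0.05, 1.21]

Iteration 1:
  c_1 = (-0.050000 + 1.210000)/2 = 0.580000
  f(c_1) = f(0.580000) = 0.500063
  f(a) × f(c) ≥ 0, new interval: [0.580000, 1.210000]
Iteration 2:
  c_2 = (0.580000 + 1.210000)/2 = 0.895000
  f(c_2) = f(0.895000) = -0.175506
  f(a) × f(c) < 0, new interval: [0.580000, 0.895000]
Iteration 3:
  c_3 = (0.580000 + 0.895000)/2 = 0.737500
  f(c_3) = f(0.737500) = 0.196246
  f(a) × f(c) ≥ 0, new interval: [0.737500, 0.895000]
Iteration 4:
  c_4 = (0.737500 + 0.895000)/2 = 0.816250
  f(c_4) = f(0.816250) = 0.018694
  f(a) × f(c) ≥ 0, new interval: [0.816250, 0.895000]
Iteration 5:
  c_5 = (0.816250 + 0.895000)/2 = 0.855625
  f(c_5) = f(0.855625) = -0.076347
  f(a) × f(c) < 0, new interval: [0.816250, 0.855625]
Iteration 6:
  c_6 = (0.816250 + 0.855625)/2 = 0.835938
  f(c_6) = f(0.835938) = -0.028309
  f(a) × f(c) < 0, new interval: [0.816250, 0.835938]
Iteration 7:
  c_7 = (0.816250 + 0.835938)/2 = 0.826094
  f(c_7) = f(0.826094) = -0.004678
  f(a) × f(c) < 0, new interval: [0.816250, 0.826094]

After 7 iteration(s), the approximation is c_7 = 0.826094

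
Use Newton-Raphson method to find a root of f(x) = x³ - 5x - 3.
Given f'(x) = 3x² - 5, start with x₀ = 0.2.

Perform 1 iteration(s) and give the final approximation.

f(x) = x³ - 5x - 3
f'(x) = 3x² - 5
x₀ = 0.2

Newton-Raphson formula: x_{n+1} = x_n - f(x_n)/f'(x_n)

Iteration 1:
  f(0.200000) = -3.992000
  f'(0.200000) = -4.880000
  x_1 = 0.200000 - (-3.992000)/(-4.880000) = -0.618033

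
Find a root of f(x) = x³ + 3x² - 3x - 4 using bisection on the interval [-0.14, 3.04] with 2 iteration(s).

f(x) = x³ + 3x² - 3x - 4
Initial interval: [-0.14, 3.04]

Iteration 1:
  c_1 = (-0.140000 + 3.040000)/2 = 1.450000
  f(c_1) = f(1.450000) = 1.006125
  f(a) × f(c) < 0, new interval: [-0.140000, 1.450000]
Iteration 2:
  c_2 = (-0.140000 + 1.450000)/2 = 0.655000
  f(c_2) = f(0.655000) = -4.396914
  f(a) × f(c) ≥ 0, new interval: [0.655000, 1.450000]

After 2 iteration(s), the approximation is c_2 = 0.655000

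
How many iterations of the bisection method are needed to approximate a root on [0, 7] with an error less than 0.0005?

We need (b-a)/2^n ≤ 0.0005
(7 - 0)/2^n ≤ 0.0005
7/2^n ≤ 0.0005
2^n ≥ 14000
n ≥ log₂(14000) = 13.77
n ≥ 14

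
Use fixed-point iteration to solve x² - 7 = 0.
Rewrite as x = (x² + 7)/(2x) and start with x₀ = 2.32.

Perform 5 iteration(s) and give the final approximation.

Equation: x² - 7 = 0
Fixed-point form: x = (x² + 7)/(2x)
x₀ = 2.32

x_1 = g(2.320000) = 2.668621
x_2 = g(2.668621) = 2.645849
x_3 = g(2.645849) = 2.645751
x_4 = g(2.645751) = 2.645751
x_5 = g(2.645751) = 2.645751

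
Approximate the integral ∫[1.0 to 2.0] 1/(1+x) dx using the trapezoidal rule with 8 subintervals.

f(x) = 1/(1+x)
a = 1.0, b = 2.0, n = 8
h = (b - a)/n = 0.125000

Trapezoidal rule: (h/2)[f(x₀) + 2f(x₁) + 2f(x₂) + ... + f(xₙ)]

x_0 = 1.0000, f(x_0) = 0.500000, coefficient = 1
x_1 = 1.1250, f(x_1) = 0.470588, coefficient = 2
x_2 = 1.2500, f(x_2) = 0.444444, coefficient = 2
x_3 = 1.3750, f(x_3) = 0.421053, coefficient = 2
x_4 = 1.5000, f(x_4) = 0.400000, coefficient = 2
x_5 = 1.6250, f(x_5) = 0.380952, coefficient = 2
x_6 = 1.7500, f(x_6) = 0.363636, coefficient = 2
x_7 = 1.8750, f(x_7) = 0.347826, coefficient = 2
x_8 = 2.0000, f(x_8) = 0.333333, coefficient = 1

I ≈ (0.125000/2) × 6.490334 = 0.405646
Exact value: 0.405465
Error: 0.000181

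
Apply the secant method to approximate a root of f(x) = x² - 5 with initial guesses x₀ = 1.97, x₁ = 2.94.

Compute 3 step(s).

f(x) = x² - 5
x₀ = 1.97, x₁ = 2.94

Secant formula: x_{n+1} = x_n - f(x_n)(x_n - x_{n-1})/(f(x_n) - f(x_{n-1}))

Iteration 1:
  f(1.970000) = -1.119100
  f(2.940000) = 3.643600
  x_2 = 2.940000 - 3.643600×(2.940000 - 1.970000)/(3.643600 - (-1.119100))
       = 2.197923
Iteration 2:
  f(2.940000) = 3.643600
  f(2.197923) = -0.169136
  x_3 = 2.197923 - (-0.169136)×(2.197923 - 2.940000)/(-0.169136 - 3.643600)
       = 2.230842
Iteration 3:
  f(2.197923) = -0.169136
  f(2.230842) = -0.023345
  x_4 = 2.230842 - (-0.023345)×(2.230842 - 2.197923)/(-0.023345 - (-0.169136))
       = 2.236113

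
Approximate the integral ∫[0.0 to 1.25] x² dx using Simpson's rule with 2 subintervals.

f(x) = x²
a = 0.0, b = 1.25, n = 2
h = (b - a)/n = 0.625000

Simpson's rule: (h/3)[f(x₀) + 4f(x₁) + 2f(x₂) + ... + f(xₙ)]

x_0 = 0.0000, f(x_0) = 0.000000, coefficient = 1
x_1 = 0.6250, f(x_1) = 0.390625, coefficient = 4
x_2 = 1.2500, f(x_2) = 1.562500, coefficient = 1

I ≈ (0.625000/3) × 3.125000 = 0.651042
Exact value: 0.651042
Error: 0.000000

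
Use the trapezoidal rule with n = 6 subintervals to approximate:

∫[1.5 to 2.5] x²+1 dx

f(x) = x²+1
a = 1.5, b = 2.5, n = 6
h = (b - a)/n = 0.166667

Trapezoidal rule: (h/2)[f(x₀) + 2f(x₁) + 2f(x₂) + ... + f(xₙ)]

x_0 = 1.5000, f(x_0) = 3.250000, coefficient = 1
x_1 = 1.6667, f(x_1) = 3.777778, coefficient = 2
x_2 = 1.8333, f(x_2) = 4.361111, coefficient = 2
x_3 = 2.0000, f(x_3) = 5.000000, coefficient = 2
x_4 = 2.1667, f(x_4) = 5.694444, coefficient = 2
x_5 = 2.3333, f(x_5) = 6.444444, coefficient = 2
x_6 = 2.5000, f(x_6) = 7.250000, coefficient = 1

I ≈ (0.166667/2) × 61.055556 = 5.087963
Exact value: 5.083333
Error: 0.004630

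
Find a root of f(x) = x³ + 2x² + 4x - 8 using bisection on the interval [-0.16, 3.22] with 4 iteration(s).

f(x) = x³ + 2x² + 4x - 8
Initial interval: [-0.16, 3.22]

Iteration 1:
  c_1 = (-0.160000 + 3.220000)/2 = 1.530000
  f(c_1) = f(1.530000) = 6.383377
  f(a) × f(c) < 0, new interval: [-0.160000, 1.530000]
Iteration 2:
  c_2 = (-0.160000 + 1.530000)/2 = 0.685000
  f(c_2) = f(0.685000) = -4.000131
  f(a) × f(c) ≥ 0, new interval: [0.685000, 1.530000]
Iteration 3:
  c_3 = (0.685000 + 1.530000)/2 = 1.107500
  f(c_3) = f(1.107500) = 0.241524
  f(a) × f(c) < 0, new interval: [0.685000, 1.107500]
Iteration 4:
  c_4 = (0.685000 + 1.107500)/2 = 0.896250
  f(c_4) = f(0.896250) = -2.088546
  f(a) × f(c) ≥ 0, new interval: [0.896250, 1.107500]

After 4 iteration(s), the approximation is c_4 = 0.896250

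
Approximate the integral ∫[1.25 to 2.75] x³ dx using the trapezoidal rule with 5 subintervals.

f(x) = x³
a = 1.25, b = 2.75, n = 5
h = (b - a)/n = 0.300000

Trapezoidal rule: (h/2)[f(x₀) + 2f(x₁) + 2f(x₂) + ... + f(xₙ)]

x_0 = 1.2500, f(x_0) = 1.953125, coefficient = 1
x_1 = 1.5500, f(x_1) = 3.723875, coefficient = 2
x_2 = 1.8500, f(x_2) = 6.331625, coefficient = 2
x_3 = 2.1500, f(x_3) = 9.938375, coefficient = 2
x_4 = 2.4500, f(x_4) = 14.706125, coefficient = 2
x_5 = 2.7500, f(x_5) = 20.796875, coefficient = 1

I ≈ (0.300000/2) × 92.150000 = 13.822500
Exact value: 13.687500
Error: 0.135000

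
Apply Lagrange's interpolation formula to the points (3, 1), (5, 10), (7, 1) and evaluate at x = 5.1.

Lagrange interpolation formula:
P(x) = Σ yᵢ × Lᵢ(x)
where Lᵢ(x) = Π_{j≠i} (x - xⱼ)/(xᵢ - xⱼ)

L_0(5.1) = (5.1 - 5)/(3 - 5) × (5.1 - 7)/(3 - 7) = -0.023750
L_1(5.1) = (5.1 - 3)/(5 - 3) × (5.1 - 7)/(5 - 7) = 0.997500
L_2(5.1) = (5.1 - 3)/(7 - 3) × (5.1 - 5)/(7 - 5) = 0.026250

P(5.1) = 1×L_0(5.1) + 10×L_1(5.1) + 1×L_2(5.1)
P(5.1) = 9.977500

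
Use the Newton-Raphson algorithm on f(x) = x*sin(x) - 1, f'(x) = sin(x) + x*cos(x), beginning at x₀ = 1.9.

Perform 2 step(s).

f(x) = x*sin(x) - 1
f'(x) = sin(x) + x*cos(x)
x₀ = 1.9

Newton-Raphson formula: x_{n+1} = x_n - f(x_n)/f'(x_n)

Iteration 1:
  f(1.900000) = 0.797970
  f'(1.900000) = 0.332050
  x_1 = 1.900000 - 0.797970/0.332050 = -0.503163
Iteration 2:
  f(-0.503163) = -0.757375
  f'(-0.503163) = -0.923001
  x_2 = -0.503163 - (-0.757375)/(-0.923001) = -1.323720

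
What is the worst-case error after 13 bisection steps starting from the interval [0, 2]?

Bisection error bound: |error| ≤ (b-a)/2^n
|error| ≤ (2 - 0)/2^13 = 2/2^13
|error| ≤ 0.0002441406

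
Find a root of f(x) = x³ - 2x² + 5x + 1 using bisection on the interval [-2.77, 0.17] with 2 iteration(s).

f(x) = x³ - 2x² + 5x + 1
Initial interval: [-2.77, 0.17]

Iteration 1:
  c_1 = (-2.770000 + 0.170000)/2 = -1.300000
  f(c_1) = f(-1.300000) = -11.077000
  f(a) × f(c) ≥ 0, new interval: [-1.300000, 0.170000]
Iteration 2:
  c_2 = (-1.300000 + 0.170000)/2 = -0.565000
  f(c_2) = f(-0.565000) = -2.643812
  f(a) × f(c) ≥ 0, new interval: [-0.565000, 0.170000]

After 2 iteration(s), the approximation is c_2 = -0.565000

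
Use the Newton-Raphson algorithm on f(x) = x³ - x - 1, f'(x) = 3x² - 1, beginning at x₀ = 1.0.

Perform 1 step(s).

f(x) = x³ - x - 1
f'(x) = 3x² - 1
x₀ = 1.0

Newton-Raphson formula: x_{n+1} = x_n - f(x_n)/f'(x_n)

Iteration 1:
  f(1.000000) = -1.000000
  f'(1.000000) = 2.000000
  x_1 = 1.000000 - (-1.000000)/2.000000 = 1.500000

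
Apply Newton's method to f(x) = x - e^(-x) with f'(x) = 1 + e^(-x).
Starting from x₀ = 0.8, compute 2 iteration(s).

f(x) = x - e^(-x)
f'(x) = 1 + e^(-x)
x₀ = 0.8

Newton-Raphson formula: x_{n+1} = x_n - f(x_n)/f'(x_n)

Iteration 1:
  f(0.800000) = 0.350671
  f'(0.800000) = 1.449329
  x_1 = 0.800000 - 0.350671/1.449329 = 0.558046
Iteration 2:
  f(0.558046) = -0.014280
  f'(0.558046) = 1.572326
  x_2 = 0.558046 - (-0.014280)/1.572326 = 0.567128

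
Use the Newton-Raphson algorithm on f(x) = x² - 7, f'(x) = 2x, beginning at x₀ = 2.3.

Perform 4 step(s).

f(x) = x² - 7
f'(x) = 2x
x₀ = 2.3

Newton-Raphson formula: x_{n+1} = x_n - f(x_n)/f'(x_n)

Iteration 1:
  f(2.300000) = -1.710000
  f'(2.300000) = 4.600000
  x_1 = 2.300000 - (-1.710000)/4.600000 = 2.671739
Iteration 2:
  f(2.671739) = 0.138190
  f'(2.671739) = 5.343478
  x_2 = 2.671739 - 0.138190/5.343478 = 2.645878
Iteration 3:
  f(2.645878) = 0.000669
  f'(2.645878) = 5.291755
  x_3 = 2.645878 - 0.000669/5.291755 = 2.645751
Iteration 4:
  f(2.645751) = 0.000000
  f'(2.645751) = 5.291503
  x_4 = 2.645751 - 0.000000/5.291503 = 2.645751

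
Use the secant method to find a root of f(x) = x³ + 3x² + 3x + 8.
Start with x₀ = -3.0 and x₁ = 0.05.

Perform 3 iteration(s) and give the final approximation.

f(x) = x³ + 3x² + 3x + 8
x₀ = -3.0, x₁ = 0.05

Secant formula: x_{n+1} = x_n - f(x_n)(x_n - x_{n-1})/(f(x_n) - f(x_{n-1}))

Iteration 1:
  f(-3.000000) = -1.000000
  f(0.050000) = 8.157625
  x_2 = 0.050000 - 8.157625×(0.050000 - (-3.000000))/(8.157625 - (-1.000000))
       = -2.666944
Iteration 2:
  f(0.050000) = 8.157625
  f(-2.666944) = 2.368057
  x_3 = -2.666944 - 2.368057×(-2.666944 - 0.050000)/(2.368057 - 8.157625)
       = -3.778233
Iteration 3:
  f(-2.666944) = 2.368057
  f(-3.778233) = -14.443998
  x_4 = -3.778233 - (-14.443998)×(-3.778233 - (-2.666944))/(-14.443998 - 2.368057)
       = -2.823474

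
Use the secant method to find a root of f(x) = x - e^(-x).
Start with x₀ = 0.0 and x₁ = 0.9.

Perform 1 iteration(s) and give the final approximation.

f(x) = x - e^(-x)
x₀ = 0.0, x₁ = 0.9

Secant formula: x_{n+1} = x_n - f(x_n)(x_n - x_{n-1})/(f(x_n) - f(x_{n-1}))

Iteration 1:
  f(0.000000) = -1.000000
  f(0.900000) = 0.493430
  x_2 = 0.900000 - 0.493430×(0.900000 - 0.000000)/(0.493430 - (-1.000000))
       = 0.602639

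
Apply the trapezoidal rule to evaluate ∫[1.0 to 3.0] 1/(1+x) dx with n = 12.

f(x) = 1/(1+x)
a = 1.0, b = 3.0, n = 12
h = (b - a)/n = 0.166667

Trapezoidal rule: (h/2)[f(x₀) + 2f(x₁) + 2f(x₂) + ... + f(xₙ)]

x_0 = 1.0000, f(x_0) = 0.500000, coefficient = 1
x_1 = 1.1667, f(x_1) = 0.461538, coefficient = 2
x_2 = 1.3333, f(x_2) = 0.428571, coefficient = 2
x_3 = 1.5000, f(x_3) = 0.400000, coefficient = 2
x_4 = 1.6667, f(x_4) = 0.375000, coefficient = 2
x_5 = 1.8333, f(x_5) = 0.352941, coefficient = 2
x_6 = 2.0000, f(x_6) = 0.333333, coefficient = 2
x_7 = 2.1667, f(x_7) = 0.315789, coefficient = 2
x_8 = 2.3333, f(x_8) = 0.300000, coefficient = 2
x_9 = 2.5000, f(x_9) = 0.285714, coefficient = 2
x_10 = 2.6667, f(x_10) = 0.272727, coefficient = 2
x_11 = 2.8333, f(x_11) = 0.260870, coefficient = 2
x_12 = 3.0000, f(x_12) = 0.250000, coefficient = 1

I ≈ (0.166667/2) × 8.322970 = 0.693581
Exact value: 0.693147
Error: 0.000434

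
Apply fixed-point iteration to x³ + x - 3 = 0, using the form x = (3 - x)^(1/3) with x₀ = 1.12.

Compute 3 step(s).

Equation: x³ + x - 3 = 0
Fixed-point form: x = (3 - x)^(1/3)
x₀ = 1.12

x_1 = g(1.120000) = 1.234201
x_2 = g(1.234201) = 1.208687
x_3 = g(1.208687) = 1.214480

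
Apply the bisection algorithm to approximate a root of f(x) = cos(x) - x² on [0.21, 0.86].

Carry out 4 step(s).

f(x) = cos(x) - x²
Initial interval: [0.21, 0.86]

Iteration 1:
  c_1 = (0.210000 + 0.860000)/2 = 0.535000
  f(c_1) = f(0.535000) = 0.574044
  f(a) × f(c) ≥ 0, new interval: [0.535000, 0.860000]
Iteration 2:
  c_2 = (0.535000 + 0.860000)/2 = 0.697500
  f(c_2) = f(0.697500) = 0.279944
  f(a) × f(c) ≥ 0, new interval: [0.697500, 0.860000]
Iteration 3:
  c_3 = (0.697500 + 0.860000)/2 = 0.778750
  f(c_3) = f(0.778750) = 0.105341
  f(a) × f(c) ≥ 0, new interval: [0.778750, 0.860000]
Iteration 4:
  c_4 = (0.778750 + 0.860000)/2 = 0.819375
  f(c_4) = f(0.819375) = 0.011303
  f(a) × f(c) ≥ 0, new interval: [0.819375, 0.860000]

After 4 iteration(s), the approximation is c_4 = 0.819375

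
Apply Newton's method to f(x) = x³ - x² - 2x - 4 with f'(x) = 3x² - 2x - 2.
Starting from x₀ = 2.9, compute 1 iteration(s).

f(x) = x³ - x² - 2x - 4
f'(x) = 3x² - 2x - 2
x₀ = 2.9

Newton-Raphson formula: x_{n+1} = x_n - f(x_n)/f'(x_n)

Iteration 1:
  f(2.900000) = 6.179000
  f'(2.900000) = 17.430000
  x_1 = 2.900000 - 6.179000/17.430000 = 2.545496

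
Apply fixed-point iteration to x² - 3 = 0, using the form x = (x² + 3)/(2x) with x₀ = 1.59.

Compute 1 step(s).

Equation: x² - 3 = 0
Fixed-point form: x = (x² + 3)/(2x)
x₀ = 1.59

x_1 = g(1.590000) = 1.738396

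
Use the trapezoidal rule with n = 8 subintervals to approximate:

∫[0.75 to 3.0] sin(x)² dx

f(x) = sin(x)²
a = 0.75, b = 3.0, n = 8
h = (b - a)/n = 0.281250

Trapezoidal rule: (h/2)[f(x₀) + 2f(x₁) + 2f(x₂) + ... + f(xₙ)]

x_0 = 0.7500, f(x_0) = 0.464631, coefficient = 1
x_1 = 1.0312, f(x_1) = 0.736064, coefficient = 2
x_2 = 1.3125, f(x_2) = 0.934754, coefficient = 2
x_3 = 1.5938, f(x_3) = 0.999473, coefficient = 2
x_4 = 1.8750, f(x_4) = 0.910280, coefficient = 2
x_5 = 2.1562, f(x_5) = 0.694658, coefficient = 2
x_6 = 2.4375, f(x_6) = 0.419052, coefficient = 2
x_7 = 2.7188, f(x_7) = 0.168391, coefficient = 2
x_8 = 3.0000, f(x_8) = 0.019915, coefficient = 1

I ≈ (0.281250/2) × 10.209890 = 1.435766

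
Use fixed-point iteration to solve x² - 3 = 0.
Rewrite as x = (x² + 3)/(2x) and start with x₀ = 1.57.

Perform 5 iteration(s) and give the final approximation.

Equation: x² - 3 = 0
Fixed-point form: x = (x² + 3)/(2x)
x₀ = 1.57

x_1 = g(1.570000) = 1.740414
x_2 = g(1.740414) = 1.732071
x_3 = g(1.732071) = 1.732051
x_4 = g(1.732051) = 1.732051
x_5 = g(1.732051) = 1.732051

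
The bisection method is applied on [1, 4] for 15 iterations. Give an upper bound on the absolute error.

Bisection error bound: |error| ≤ (b-a)/2^n
|error| ≤ (4 - 1)/2^15 = 3/2^15
|error| ≤ 0.0000915527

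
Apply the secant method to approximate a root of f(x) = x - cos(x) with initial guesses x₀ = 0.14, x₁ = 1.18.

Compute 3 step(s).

f(x) = x - cos(x)
x₀ = 0.14, x₁ = 1.18

Secant formula: x_{n+1} = x_n - f(x_n)(x_n - x_{n-1})/(f(x_n) - f(x_{n-1}))

Iteration 1:
  f(0.140000) = -0.850216
  f(1.180000) = 0.799075
  x_2 = 1.180000 - 0.799075×(1.180000 - 0.140000)/(0.799075 - (-0.850216))
       = 0.676124
Iteration 2:
  f(1.180000) = 0.799075
  f(0.676124) = -0.103880
  x_3 = 0.676124 - (-0.103880)×(0.676124 - 1.180000)/(-0.103880 - 0.799075)
       = 0.734092
Iteration 3:
  f(0.676124) = -0.103880
  f(0.734092) = -0.008347
  x_4 = 0.734092 - (-0.008347)×(0.734092 - 0.676124)/(-0.008347 - (-0.103880))
       = 0.739157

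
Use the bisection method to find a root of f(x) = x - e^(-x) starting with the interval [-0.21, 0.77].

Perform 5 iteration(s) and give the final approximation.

f(x) = x - e^(-x)
Initial interval: [-0.21, 0.77]

Iteration 1:
  c_1 = (-0.210000 + 0.770000)/2 = 0.280000
  f(c_1) = f(0.280000) = -0.475784
  f(a) × f(c) ≥ 0, new interval: [0.280000, 0.770000]
Iteration 2:
  c_2 = (0.280000 + 0.770000)/2 = 0.525000
  f(c_2) = f(0.525000) = -0.066555
  f(a) × f(c) ≥ 0, new interval: [0.525000, 0.770000]
Iteration 3:
  c_3 = (0.525000 + 0.770000)/2 = 0.647500
  f(c_3) = f(0.647500) = 0.124147
  f(a) × f(c) < 0, new interval: [0.525000, 0.647500]
Iteration 4:
  c_4 = (0.525000 + 0.647500)/2 = 0.586250
  f(c_4) = f(0.586250) = 0.029840
  f(a) × f(c) < 0, new interval: [0.525000, 0.586250]
Iteration 5:
  c_5 = (0.525000 + 0.586250)/2 = 0.555625
  f(c_5) = f(0.555625) = -0.018089
  f(a) × f(c) ≥ 0, new interval: [0.555625, 0.586250]

After 5 iteration(s), the approximation is c_5 = 0.555625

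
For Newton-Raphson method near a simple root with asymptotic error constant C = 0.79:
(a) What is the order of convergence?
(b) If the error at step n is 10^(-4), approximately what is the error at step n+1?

(a) Newton-Raphson has quadratic (order 2) convergence near simple roots.
    This means |e_{n+1}| ≈ C|e_n|².

(b) With |e_n| = 10^(-4) and C = 0.79:
    |e_{n+1}| ≈ 0.79 × (10^(-4))² = 0.79 × 10^(-8)

(a) 2 (quadratic); (b) |e_{n+1}| ≈ 7.900e-09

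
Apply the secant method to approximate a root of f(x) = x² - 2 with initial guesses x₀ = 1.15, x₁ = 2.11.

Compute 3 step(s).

f(x) = x² - 2
x₀ = 1.15, x₁ = 2.11

Secant formula: x_{n+1} = x_n - f(x_n)(x_n - x_{n-1})/(f(x_n) - f(x_{n-1}))

Iteration 1:
  f(1.150000) = -0.677500
  f(2.110000) = 2.452100
  x_2 = 2.110000 - 2.452100×(2.110000 - 1.150000)/(2.452100 - (-0.677500))
       = 1.357822
Iteration 2:
  f(2.110000) = 2.452100
  f(1.357822) = -0.156319
  x_3 = 1.357822 - (-0.156319)×(1.357822 - 2.110000)/(-0.156319 - 2.452100)
       = 1.402899
Iteration 3:
  f(1.357822) = -0.156319
  f(1.402899) = -0.031874
  x_4 = 1.402899 - (-0.031874)×(1.402899 - 1.357822)/(-0.031874 - (-0.156319))
       = 1.414445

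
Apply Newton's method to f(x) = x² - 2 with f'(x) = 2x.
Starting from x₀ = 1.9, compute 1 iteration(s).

f(x) = x² - 2
f'(x) = 2x
x₀ = 1.9

Newton-Raphson formula: x_{n+1} = x_n - f(x_n)/f'(x_n)

Iteration 1:
  f(1.900000) = 1.610000
  f'(1.900000) = 3.800000
  x_1 = 1.900000 - 1.610000/3.800000 = 1.476316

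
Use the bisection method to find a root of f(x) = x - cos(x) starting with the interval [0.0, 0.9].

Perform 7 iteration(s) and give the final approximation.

f(x) = x - cos(x)
Initial interval: [0.0, 0.9]

Iteration 1:
  c_1 = (0.000000 + 0.900000)/2 = 0.450000
  f(c_1) = f(0.450000) = -0.450447
  f(a) × f(c) ≥ 0, new interval: [0.450000, 0.900000]
Iteration 2:
  c_2 = (0.450000 + 0.900000)/2 = 0.675000
  f(c_2) = f(0.675000) = -0.105707
  f(a) × f(c) ≥ 0, new interval: [0.675000, 0.900000]
Iteration 3:
  c_3 = (0.675000 + 0.900000)/2 = 0.787500
  f(c_3) = f(0.787500) = 0.081881
  f(a) × f(c) < 0, new interval: [0.675000, 0.787500]
Iteration 4:
  c_4 = (0.675000 + 0.787500)/2 = 0.731250
  f(c_4) = f(0.731250) = -0.013090
  f(a) × f(c) ≥ 0, new interval: [0.731250, 0.787500]
Iteration 5:
  c_5 = (0.731250 + 0.787500)/2 = 0.759375
  f(c_5) = f(0.759375) = 0.034109
  f(a) × f(c) < 0, new interval: [0.731250, 0.759375]
Iteration 6:
  c_6 = (0.731250 + 0.759375)/2 = 0.745313
  f(c_6) = f(0.745313) = 0.010436
  f(a) × f(c) < 0, new interval: [0.731250, 0.745313]
Iteration 7:
  c_7 = (0.731250 + 0.745313)/2 = 0.738281
  f(c_7) = f(0.738281) = -0.001345
  f(a) × f(c) ≥ 0, new interval: [0.738281, 0.745313]

After 7 iteration(s), the approximation is c_7 = 0.738281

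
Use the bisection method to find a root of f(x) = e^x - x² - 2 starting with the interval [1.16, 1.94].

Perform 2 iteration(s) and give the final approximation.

f(x) = e^x - x² - 2
Initial interval: [1.16, 1.94]

Iteration 1:
  c_1 = (1.160000 + 1.940000)/2 = 1.550000
  f(c_1) = f(1.550000) = 0.308970
  f(a) × f(c) < 0, new interval: [1.160000, 1.550000]
Iteration 2:
  c_2 = (1.160000 + 1.550000)/2 = 1.355000
  f(c_2) = f(1.355000) = 0.040736
  f(a) × f(c) < 0, new interval: [1.160000, 1.355000]

After 2 iteration(s), the approximation is c_2 = 1.355000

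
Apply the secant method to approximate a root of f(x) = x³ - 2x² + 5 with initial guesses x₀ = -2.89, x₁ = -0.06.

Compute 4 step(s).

f(x) = x³ - 2x² + 5
x₀ = -2.89, x₁ = -0.06

Secant formula: x_{n+1} = x_n - f(x_n)(x_n - x_{n-1})/(f(x_n) - f(x_{n-1}))

Iteration 1:
  f(-2.890000) = -35.841769
  f(-0.060000) = 4.992584
  x_2 = -0.060000 - 4.992584×(-0.060000 - (-2.890000))/(4.992584 - (-35.841769))
       = -0.406008
Iteration 2:
  f(-0.060000) = 4.992584
  f(-0.406008) = 4.603388
  x_3 = -0.406008 - 4.603388×(-0.406008 - (-0.060000))/(4.603388 - 4.992584)
       = -4.498567
Iteration 3:
  f(-0.406008) = 4.603388
  f(-4.498567) = -126.512158
  x_4 = -4.498567 - (-126.512158)×(-4.498567 - (-0.406008))/(-126.512158 - 4.603388)
       = -0.549695
Iteration 4:
  f(-4.498567) = -126.512158
  f(-0.549695) = 4.229572
  x_5 = -0.549695 - 4.229572×(-0.549695 - (-4.498567))/(4.229572 - (-126.512158))
       = -0.677444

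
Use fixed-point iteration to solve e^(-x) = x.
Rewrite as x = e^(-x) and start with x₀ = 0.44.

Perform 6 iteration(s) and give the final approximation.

Equation: e^(-x) = x
Fixed-point form: x = e^(-x)
x₀ = 0.44

x_1 = g(0.440000) = 0.644036
x_2 = g(0.644036) = 0.525168
x_3 = g(0.525168) = 0.591456
x_4 = g(0.591456) = 0.553521
x_5 = g(0.553521) = 0.574922
x_6 = g(0.574922) = 0.562749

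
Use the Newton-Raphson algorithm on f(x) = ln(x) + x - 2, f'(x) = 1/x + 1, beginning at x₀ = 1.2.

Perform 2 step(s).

f(x) = ln(x) + x - 2
f'(x) = 1/x + 1
x₀ = 1.2

Newton-Raphson formula: x_{n+1} = x_n - f(x_n)/f'(x_n)

Iteration 1:
  f(1.200000) = -0.617678
  f'(1.200000) = 1.833333
  x_1 = 1.200000 - (-0.617678)/1.833333 = 1.536916
Iteration 2:
  f(1.536916) = -0.033307
  f'(1.536916) = 1.650654
  x_2 = 1.536916 - (-0.033307)/1.650654 = 1.557094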